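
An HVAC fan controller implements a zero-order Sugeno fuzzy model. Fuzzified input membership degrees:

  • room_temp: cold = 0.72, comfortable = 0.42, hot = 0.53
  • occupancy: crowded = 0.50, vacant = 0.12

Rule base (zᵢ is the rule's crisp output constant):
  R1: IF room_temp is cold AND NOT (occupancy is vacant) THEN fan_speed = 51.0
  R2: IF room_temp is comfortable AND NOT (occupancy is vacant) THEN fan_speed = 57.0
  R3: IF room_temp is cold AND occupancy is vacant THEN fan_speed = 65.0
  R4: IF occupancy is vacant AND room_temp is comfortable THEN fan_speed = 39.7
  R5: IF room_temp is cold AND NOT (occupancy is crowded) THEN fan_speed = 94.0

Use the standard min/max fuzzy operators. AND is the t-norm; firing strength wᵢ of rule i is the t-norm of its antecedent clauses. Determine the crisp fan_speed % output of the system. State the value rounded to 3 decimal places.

63.949

R1 (z=51.0): cold=0.72, ¬vacant=1−0.12=0.88; AND[min(a, b)] → w = 0.72
R2 (z=57.0): comfortable=0.42, ¬vacant=1−0.12=0.88; AND[min(a, b)] → w = 0.42
R3 (z=65.0): cold=0.72, vacant=0.12; AND[min(a, b)] → w = 0.12
R4 (z=39.7): vacant=0.12, comfortable=0.42; AND[min(a, b)] → w = 0.12
R5 (z=94.0): cold=0.72, ¬crowded=1−0.50=0.50; AND[min(a, b)] → w = 0.50
Weighted average = (0.72·51.0 + 0.42·57.0 + 0.12·65.0 + 0.12·39.7 + 0.50·94.0) / (0.72 + 0.42 + 0.12 + 0.12 + 0.50)
  = 120.2240 / 1.8800 = 63.949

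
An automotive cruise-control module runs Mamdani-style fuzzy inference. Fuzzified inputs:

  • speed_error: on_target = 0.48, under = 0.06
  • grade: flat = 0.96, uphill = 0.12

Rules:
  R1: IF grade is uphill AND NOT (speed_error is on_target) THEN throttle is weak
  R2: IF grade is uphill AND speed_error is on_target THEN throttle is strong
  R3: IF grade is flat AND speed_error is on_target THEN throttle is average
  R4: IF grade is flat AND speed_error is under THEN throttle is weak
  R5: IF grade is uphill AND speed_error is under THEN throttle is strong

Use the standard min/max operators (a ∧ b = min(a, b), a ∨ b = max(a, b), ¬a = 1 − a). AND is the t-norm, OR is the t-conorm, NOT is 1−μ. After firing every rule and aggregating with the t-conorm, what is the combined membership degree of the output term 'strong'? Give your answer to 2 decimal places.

0.12

R1: uphill=0.12, ¬on_target=1−0.48=0.52; AND[min(a, b)] → w = 0.12
R2: uphill=0.12, on_target=0.48; AND[min(a, b)] → w = 0.12
R3: flat=0.96, on_target=0.48; AND[min(a, b)] → w = 0.48
R4: flat=0.96, under=0.06; AND[min(a, b)] → w = 0.06
R5: uphill=0.12, under=0.06; AND[min(a, b)] → w = 0.06
Rules with consequent 'strong': {R2, R5} → strengths 0.12, 0.06
Aggregate via t-conorm [max(a, b)]: 0.12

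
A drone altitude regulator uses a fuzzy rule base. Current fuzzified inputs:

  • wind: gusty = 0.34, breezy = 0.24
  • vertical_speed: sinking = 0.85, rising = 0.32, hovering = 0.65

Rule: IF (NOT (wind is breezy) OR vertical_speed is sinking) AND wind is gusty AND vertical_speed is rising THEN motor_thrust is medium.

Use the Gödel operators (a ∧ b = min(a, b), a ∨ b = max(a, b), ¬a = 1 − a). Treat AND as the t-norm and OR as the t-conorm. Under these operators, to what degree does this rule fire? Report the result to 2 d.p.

0.32

firing strength: (¬breezy=1−0.24=0.76 OR sinking=0.85) = 0.85; AND[min(a, b)] with gusty=0.34, rising=0.32 → w = 0.32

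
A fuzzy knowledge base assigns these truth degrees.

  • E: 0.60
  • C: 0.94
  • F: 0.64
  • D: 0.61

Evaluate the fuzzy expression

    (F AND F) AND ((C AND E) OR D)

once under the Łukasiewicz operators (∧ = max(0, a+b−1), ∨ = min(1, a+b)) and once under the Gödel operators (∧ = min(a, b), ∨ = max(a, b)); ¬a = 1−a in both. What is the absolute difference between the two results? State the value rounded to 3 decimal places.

Under Łukasiewicz:
  F AND F = max(0, a+b−1) on (0.64, 0.64) = 0.28
  C AND E = max(0, a+b−1) on (0.94, 0.60) = 0.54
  (C AND E) OR D = min(1, a+b) on (0.54, 0.61) = 1.00
  (F AND F) AND ((C AND E) OR D) = max(0, a+b−1) on (0.28, 1.00) = 0.28
  → value = 0.2800
Under Gödel:
  F AND F = min(a, b) on (0.64, 0.64) = 0.64
  C AND E = min(a, b) on (0.94, 0.60) = 0.60
  (C AND E) OR D = max(a, b) on (0.60, 0.61) = 0.61
  (F AND F) AND ((C AND E) OR D) = min(a, b) on (0.64, 0.61) = 0.61
  → value = 0.6100
|0.2800 − 0.6100| = 0.330

0.330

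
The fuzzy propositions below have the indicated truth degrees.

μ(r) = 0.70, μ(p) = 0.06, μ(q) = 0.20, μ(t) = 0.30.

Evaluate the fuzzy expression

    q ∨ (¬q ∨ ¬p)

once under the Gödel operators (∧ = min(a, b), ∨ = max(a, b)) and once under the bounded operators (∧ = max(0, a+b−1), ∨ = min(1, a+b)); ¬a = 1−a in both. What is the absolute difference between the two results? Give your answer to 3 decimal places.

0.060

Under Gödel:
  ¬q = 1 − 0.20 = 0.80
  ¬p = 1 − 0.06 = 0.94
  ¬q ∨ ¬p = max(a, b) on (0.80, 0.94) = 0.94
  q ∨ (¬q ∨ ¬p) = max(a, b) on (0.20, 0.94) = 0.94
  → value = 0.9400
Under bounded:
  ¬q = 1 − 0.20 = 0.80
  ¬p = 1 − 0.06 = 0.94
  ¬q ∨ ¬p = min(1, a+b) on (0.80, 0.94) = 1.00
  q ∨ (¬q ∨ ¬p) = min(1, a+b) on (0.20, 1.00) = 1.00
  → value = 1.0000
|0.9400 − 1.0000| = 0.060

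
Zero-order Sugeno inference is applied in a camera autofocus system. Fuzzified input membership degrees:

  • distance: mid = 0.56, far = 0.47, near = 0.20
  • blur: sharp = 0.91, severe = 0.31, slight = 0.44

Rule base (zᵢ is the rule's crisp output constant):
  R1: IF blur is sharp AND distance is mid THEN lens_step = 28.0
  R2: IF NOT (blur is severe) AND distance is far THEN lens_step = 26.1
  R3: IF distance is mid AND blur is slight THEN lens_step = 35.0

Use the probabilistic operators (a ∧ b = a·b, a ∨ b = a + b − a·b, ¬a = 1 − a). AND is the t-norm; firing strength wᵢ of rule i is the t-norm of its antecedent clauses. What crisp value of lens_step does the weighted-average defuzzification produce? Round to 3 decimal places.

29.026

R1 (z=28.0): sharp=0.91, mid=0.56; AND[a·b] → w = 0.5096
R2 (z=26.1): ¬severe=1−0.31=0.69, far=0.47; AND[a·b] → w = 0.3243
R3 (z=35.0): mid=0.56, slight=0.44; AND[a·b] → w = 0.2464
Weighted average = (0.5096·28.0 + 0.3243·26.1 + 0.2464·35.0) / (0.5096 + 0.3243 + 0.2464)
  = 31.3570 / 1.0803 = 29.026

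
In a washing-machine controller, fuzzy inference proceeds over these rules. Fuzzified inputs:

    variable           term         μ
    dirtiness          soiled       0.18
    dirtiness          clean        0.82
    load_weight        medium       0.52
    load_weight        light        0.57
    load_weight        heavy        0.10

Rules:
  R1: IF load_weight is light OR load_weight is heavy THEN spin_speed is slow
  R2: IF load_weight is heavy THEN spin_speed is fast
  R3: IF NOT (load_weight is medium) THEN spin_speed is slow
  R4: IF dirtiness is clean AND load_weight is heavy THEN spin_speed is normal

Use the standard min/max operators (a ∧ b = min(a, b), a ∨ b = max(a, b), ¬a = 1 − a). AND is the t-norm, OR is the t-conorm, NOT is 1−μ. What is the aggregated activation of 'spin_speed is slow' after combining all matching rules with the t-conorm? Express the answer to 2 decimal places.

0.57

R1: light=0.57, heavy=0.10; OR[max(a, b)] → w = 0.57
R2: heavy=0.10 → w = 0.10
R3: ¬medium=1−0.52=0.48 → w = 0.48
R4: clean=0.82, heavy=0.10; AND[min(a, b)] → w = 0.10
Rules with consequent 'slow': {R1, R3} → strengths 0.57, 0.48
Aggregate via t-conorm [max(a, b)]: 0.57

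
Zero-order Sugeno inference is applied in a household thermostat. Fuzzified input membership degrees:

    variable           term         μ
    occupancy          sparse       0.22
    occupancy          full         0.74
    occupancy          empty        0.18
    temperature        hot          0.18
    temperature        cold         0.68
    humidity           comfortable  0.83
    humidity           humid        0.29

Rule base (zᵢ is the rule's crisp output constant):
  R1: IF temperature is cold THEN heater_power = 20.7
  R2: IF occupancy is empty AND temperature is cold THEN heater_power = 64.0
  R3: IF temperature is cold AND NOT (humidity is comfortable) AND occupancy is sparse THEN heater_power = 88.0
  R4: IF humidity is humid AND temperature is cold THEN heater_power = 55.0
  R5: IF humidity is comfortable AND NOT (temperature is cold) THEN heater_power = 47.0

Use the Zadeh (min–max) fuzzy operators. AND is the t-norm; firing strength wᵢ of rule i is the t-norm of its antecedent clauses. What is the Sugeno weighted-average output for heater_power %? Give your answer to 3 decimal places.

43.626

R1 (z=20.7): cold=0.68 → w = 0.68
R2 (z=64.0): empty=0.18, cold=0.68; AND[min(a, b)] → w = 0.18
R3 (z=88.0): cold=0.68, ¬comfortable=1−0.83=0.17, sparse=0.22; AND[min(a, b)] → w = 0.17
R4 (z=55.0): humid=0.29, cold=0.68; AND[min(a, b)] → w = 0.29
R5 (z=47.0): comfortable=0.83, ¬cold=1−0.68=0.32; AND[min(a, b)] → w = 0.32
Weighted average = (0.68·20.7 + 0.18·64.0 + 0.17·88.0 + 0.29·55.0 + 0.32·47.0) / (0.68 + 0.18 + 0.17 + 0.29 + 0.32)
  = 71.5460 / 1.6400 = 43.626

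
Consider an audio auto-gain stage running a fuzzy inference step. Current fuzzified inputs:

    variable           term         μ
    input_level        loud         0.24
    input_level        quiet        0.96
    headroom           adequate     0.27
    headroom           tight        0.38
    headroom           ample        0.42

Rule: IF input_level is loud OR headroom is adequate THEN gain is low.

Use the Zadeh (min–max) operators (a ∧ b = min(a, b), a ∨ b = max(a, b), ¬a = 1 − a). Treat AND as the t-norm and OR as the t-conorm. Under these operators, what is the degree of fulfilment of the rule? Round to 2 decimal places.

firing strength: loud=0.24, adequate=0.27; OR[max(a, b)] → w = 0.27

0.27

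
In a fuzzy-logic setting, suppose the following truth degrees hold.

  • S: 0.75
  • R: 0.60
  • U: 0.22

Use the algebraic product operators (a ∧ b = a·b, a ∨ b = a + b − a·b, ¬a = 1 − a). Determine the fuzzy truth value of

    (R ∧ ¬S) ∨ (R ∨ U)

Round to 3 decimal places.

0.735

¬S = 1 − 0.7500 = 0.2500
R ∧ ¬S = a·b on (0.6000, 0.2500) = 0.1500
R ∨ U = a + b − a·b on (0.6000, 0.2200) = 0.6880
(R ∧ ¬S) ∨ (R ∨ U) = a + b − a·b on (0.1500, 0.6880) = 0.7348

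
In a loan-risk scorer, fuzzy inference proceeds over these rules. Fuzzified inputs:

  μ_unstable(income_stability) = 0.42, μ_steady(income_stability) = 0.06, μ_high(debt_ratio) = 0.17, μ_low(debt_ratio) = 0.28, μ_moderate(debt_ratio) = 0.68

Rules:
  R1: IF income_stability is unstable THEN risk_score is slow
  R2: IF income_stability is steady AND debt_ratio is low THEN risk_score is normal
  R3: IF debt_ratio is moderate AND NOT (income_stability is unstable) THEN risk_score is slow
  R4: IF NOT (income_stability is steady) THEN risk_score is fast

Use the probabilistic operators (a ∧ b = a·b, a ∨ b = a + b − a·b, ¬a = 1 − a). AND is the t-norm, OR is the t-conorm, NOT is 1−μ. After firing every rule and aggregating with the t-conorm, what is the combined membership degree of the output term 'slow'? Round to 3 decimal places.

0.649

R1: unstable=0.42 → w = 0.4200
R2: steady=0.06, low=0.28; AND[a·b] → w = 0.0168
R3: moderate=0.68, ¬unstable=1−0.42=0.58; AND[a·b] → w = 0.3944
R4: ¬steady=1−0.06=0.94 → w = 0.9400
Rules with consequent 'slow': {R1, R3} → strengths 0.4200, 0.3944
Aggregate via t-conorm [a + b − a·b]: 0.6488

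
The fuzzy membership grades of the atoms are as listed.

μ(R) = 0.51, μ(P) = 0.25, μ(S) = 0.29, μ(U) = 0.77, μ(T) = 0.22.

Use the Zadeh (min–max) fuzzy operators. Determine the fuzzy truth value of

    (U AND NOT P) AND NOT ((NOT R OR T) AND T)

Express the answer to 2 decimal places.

NOT P = 1 − 0.25 = 0.75
U AND NOT P = min(a, b) on (0.77, 0.75) = 0.75
NOT R = 1 − 0.51 = 0.49
NOT R OR T = max(a, b) on (0.49, 0.22) = 0.49
(NOT R OR T) AND T = min(a, b) on (0.49, 0.22) = 0.22
NOT ((NOT R OR T) AND T) = 1 − 0.22 = 0.78
(U AND NOT P) AND NOT ((NOT R OR T) AND T) = min(a, b) on (0.75, 0.78) = 0.75

0.75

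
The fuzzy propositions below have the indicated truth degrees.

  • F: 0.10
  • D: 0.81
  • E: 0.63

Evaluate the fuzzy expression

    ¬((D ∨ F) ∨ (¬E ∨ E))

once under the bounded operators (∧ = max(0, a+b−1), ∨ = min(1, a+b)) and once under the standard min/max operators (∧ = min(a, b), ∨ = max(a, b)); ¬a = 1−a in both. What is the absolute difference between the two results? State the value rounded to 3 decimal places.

Under bounded:
  D ∨ F = min(1, a+b) on (0.81, 0.10) = 0.91
  ¬E = 1 − 0.63 = 0.37
  ¬E ∨ E = min(1, a+b) on (0.37, 0.63) = 1.00
  (D ∨ F) ∨ (¬E ∨ E) = min(1, a+b) on (0.91, 1.00) = 1.00
  ¬((D ∨ F) ∨ (¬E ∨ E)) = 1 − 1.00 = 0.00
  → value = 0.0000
Under standard min/max:
  D ∨ F = max(a, b) on (0.81, 0.10) = 0.81
  ¬E = 1 − 0.63 = 0.37
  ¬E ∨ E = max(a, b) on (0.37, 0.63) = 0.63
  (D ∨ F) ∨ (¬E ∨ E) = max(a, b) on (0.81, 0.63) = 0.81
  ¬((D ∨ F) ∨ (¬E ∨ E)) = 1 − 0.81 = 0.19
  → value = 0.1900
|0.0000 − 0.1900| = 0.190

0.190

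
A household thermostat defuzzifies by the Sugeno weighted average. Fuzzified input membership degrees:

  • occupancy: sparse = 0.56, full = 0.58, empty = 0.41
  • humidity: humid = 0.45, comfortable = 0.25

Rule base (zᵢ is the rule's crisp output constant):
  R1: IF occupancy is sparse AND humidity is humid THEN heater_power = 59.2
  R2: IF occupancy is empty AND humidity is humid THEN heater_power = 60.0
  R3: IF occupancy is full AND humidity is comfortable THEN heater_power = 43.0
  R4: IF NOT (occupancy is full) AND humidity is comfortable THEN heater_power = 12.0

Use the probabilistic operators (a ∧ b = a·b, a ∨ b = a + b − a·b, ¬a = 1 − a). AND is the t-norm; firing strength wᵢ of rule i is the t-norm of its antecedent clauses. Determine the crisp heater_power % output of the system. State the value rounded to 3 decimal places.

R1 (z=59.2): sparse=0.56, humid=0.45; AND[a·b] → w = 0.2520
R2 (z=60.0): empty=0.41, humid=0.45; AND[a·b] → w = 0.1845
R3 (z=43.0): full=0.58, comfortable=0.25; AND[a·b] → w = 0.1450
R4 (z=12.0): ¬full=1−0.58=0.42, comfortable=0.25; AND[a·b] → w = 0.1050
Weighted average = (0.2520·59.2 + 0.1845·60.0 + 0.1450·43.0 + 0.1050·12.0) / (0.2520 + 0.1845 + 0.1450 + 0.1050)
  = 33.4834 / 0.6865 = 48.774

48.774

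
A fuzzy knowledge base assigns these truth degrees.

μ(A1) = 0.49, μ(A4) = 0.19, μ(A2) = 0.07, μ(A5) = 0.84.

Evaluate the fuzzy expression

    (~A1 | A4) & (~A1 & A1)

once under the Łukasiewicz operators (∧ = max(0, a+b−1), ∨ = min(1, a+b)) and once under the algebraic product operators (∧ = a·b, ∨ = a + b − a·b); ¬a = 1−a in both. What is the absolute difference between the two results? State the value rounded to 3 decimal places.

0.151

Under Łukasiewicz:
  ~A1 = 1 − 0.49 = 0.51
  ~A1 | A4 = min(1, a+b) on (0.51, 0.19) = 0.70
  ~A1 = 1 − 0.49 = 0.51
  ~A1 & A1 = max(0, a+b−1) on (0.51, 0.49) = 0.00
  (~A1 | A4) & (~A1 & A1) = max(0, a+b−1) on (0.70, 0.00) = 0.00
  → value = 0.0000
Under algebraic product:
  ~A1 = 1 − 0.4900 = 0.5100
  ~A1 | A4 = a + b − a·b on (0.5100, 0.1900) = 0.6031
  ~A1 = 1 − 0.4900 = 0.5100
  ~A1 & A1 = a·b on (0.5100, 0.4900) = 0.2499
  (~A1 | A4) & (~A1 & A1) = a·b on (0.6031, 0.2499) = 0.1507
  → value = 0.1507
|0.0000 − 0.1507| = 0.151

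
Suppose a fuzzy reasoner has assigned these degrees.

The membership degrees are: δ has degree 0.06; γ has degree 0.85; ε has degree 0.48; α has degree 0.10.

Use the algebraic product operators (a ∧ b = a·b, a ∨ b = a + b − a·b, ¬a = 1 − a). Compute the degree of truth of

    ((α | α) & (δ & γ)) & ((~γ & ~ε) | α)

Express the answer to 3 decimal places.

α | α = a + b − a·b on (0.1000, 0.1000) = 0.1900
δ & γ = a·b on (0.0600, 0.8500) = 0.0510
(α | α) & (δ & γ) = a·b on (0.1900, 0.0510) = 0.0097
~γ = 1 − 0.8500 = 0.1500
~ε = 1 − 0.4800 = 0.5200
~γ & ~ε = a·b on (0.1500, 0.5200) = 0.0780
(~γ & ~ε) | α = a + b − a·b on (0.0780, 0.1000) = 0.1702
((α | α) & (δ & γ)) & ((~γ & ~ε) | α) = a·b on (0.0097, 0.1702) = 0.0016

0.002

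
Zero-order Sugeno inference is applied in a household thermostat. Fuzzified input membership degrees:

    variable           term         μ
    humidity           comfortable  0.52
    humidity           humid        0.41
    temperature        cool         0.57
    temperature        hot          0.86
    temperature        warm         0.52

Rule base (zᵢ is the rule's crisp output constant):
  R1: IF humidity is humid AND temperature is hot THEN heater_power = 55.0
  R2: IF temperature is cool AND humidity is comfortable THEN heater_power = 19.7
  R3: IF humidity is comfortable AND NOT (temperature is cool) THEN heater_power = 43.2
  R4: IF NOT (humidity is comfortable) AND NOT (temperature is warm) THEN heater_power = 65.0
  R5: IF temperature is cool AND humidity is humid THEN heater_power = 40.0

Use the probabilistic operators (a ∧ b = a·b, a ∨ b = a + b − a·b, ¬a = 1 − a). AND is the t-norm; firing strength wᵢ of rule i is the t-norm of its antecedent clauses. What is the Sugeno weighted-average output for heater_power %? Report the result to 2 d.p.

44.30

R1 (z=55.0): humid=0.41, hot=0.86; AND[a·b] → w = 0.3526
R2 (z=19.7): cool=0.57, comfortable=0.52; AND[a·b] → w = 0.2964
R3 (z=43.2): comfortable=0.52, ¬cool=1−0.57=0.43; AND[a·b] → w = 0.2236
R4 (z=65.0): ¬comfortable=1−0.52=0.48, ¬warm=1−0.52=0.48; AND[a·b] → w = 0.2304
R5 (z=40.0): cool=0.57, humid=0.41; AND[a·b] → w = 0.2337
Weighted average = (0.3526·55.0 + 0.2964·19.7 + 0.2236·43.2 + 0.2304·65.0 + 0.2337·40.0) / (0.3526 + 0.2964 + 0.2236 + 0.2304 + 0.2337)
  = 59.2156 / 1.3367 = 44.30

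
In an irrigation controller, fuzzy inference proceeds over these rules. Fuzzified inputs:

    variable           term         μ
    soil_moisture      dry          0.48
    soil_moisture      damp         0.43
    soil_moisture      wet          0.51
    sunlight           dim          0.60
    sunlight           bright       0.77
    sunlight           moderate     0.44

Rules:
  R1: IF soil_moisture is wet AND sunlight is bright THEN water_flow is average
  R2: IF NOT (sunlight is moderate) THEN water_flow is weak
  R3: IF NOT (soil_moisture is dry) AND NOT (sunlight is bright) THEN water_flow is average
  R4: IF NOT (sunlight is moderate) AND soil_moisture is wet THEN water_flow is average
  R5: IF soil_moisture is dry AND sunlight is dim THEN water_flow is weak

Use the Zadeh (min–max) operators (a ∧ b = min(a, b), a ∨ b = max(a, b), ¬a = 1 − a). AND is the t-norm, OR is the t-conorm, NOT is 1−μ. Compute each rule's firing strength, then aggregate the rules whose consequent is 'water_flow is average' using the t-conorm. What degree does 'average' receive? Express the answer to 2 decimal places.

0.51

R1: wet=0.51, bright=0.77; AND[min(a, b)] → w = 0.51
R2: ¬moderate=1−0.44=0.56 → w = 0.56
R3: ¬dry=1−0.48=0.52, ¬bright=1−0.77=0.23; AND[min(a, b)] → w = 0.23
R4: ¬moderate=1−0.44=0.56, wet=0.51; AND[min(a, b)] → w = 0.51
R5: dry=0.48, dim=0.60; AND[min(a, b)] → w = 0.48
Rules with consequent 'average': {R1, R3, R4} → strengths 0.51, 0.23, 0.51
Aggregate via t-conorm [max(a, b)]: 0.51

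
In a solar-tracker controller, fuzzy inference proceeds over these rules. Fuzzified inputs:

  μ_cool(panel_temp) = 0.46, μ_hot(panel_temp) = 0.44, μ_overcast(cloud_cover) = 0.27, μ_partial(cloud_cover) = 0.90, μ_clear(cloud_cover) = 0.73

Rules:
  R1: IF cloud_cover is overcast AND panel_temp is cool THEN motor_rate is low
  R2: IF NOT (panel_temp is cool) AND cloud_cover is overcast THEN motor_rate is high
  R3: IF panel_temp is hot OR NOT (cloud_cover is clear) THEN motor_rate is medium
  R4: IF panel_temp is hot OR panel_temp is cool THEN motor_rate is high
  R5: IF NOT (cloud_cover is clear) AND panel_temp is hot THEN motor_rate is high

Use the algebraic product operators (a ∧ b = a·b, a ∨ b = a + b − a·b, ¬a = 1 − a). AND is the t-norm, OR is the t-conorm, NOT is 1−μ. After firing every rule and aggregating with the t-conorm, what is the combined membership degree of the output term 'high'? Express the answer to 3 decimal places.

R1: overcast=0.27, cool=0.46; AND[a·b] → w = 0.1242
R2: ¬cool=1−0.46=0.54, overcast=0.27; AND[a·b] → w = 0.1458
R3: hot=0.44, ¬clear=1−0.73=0.27; OR[a + b − a·b] → w = 0.5912
R4: hot=0.44, cool=0.46; OR[a + b − a·b] → w = 0.6976
R5: ¬clear=1−0.73=0.27, hot=0.44; AND[a·b] → w = 0.1188
Rules with consequent 'high': {R2, R4, R5} → strengths 0.1458, 0.6976, 0.1188
Aggregate via t-conorm [a + b − a·b]: 0.7724

0.772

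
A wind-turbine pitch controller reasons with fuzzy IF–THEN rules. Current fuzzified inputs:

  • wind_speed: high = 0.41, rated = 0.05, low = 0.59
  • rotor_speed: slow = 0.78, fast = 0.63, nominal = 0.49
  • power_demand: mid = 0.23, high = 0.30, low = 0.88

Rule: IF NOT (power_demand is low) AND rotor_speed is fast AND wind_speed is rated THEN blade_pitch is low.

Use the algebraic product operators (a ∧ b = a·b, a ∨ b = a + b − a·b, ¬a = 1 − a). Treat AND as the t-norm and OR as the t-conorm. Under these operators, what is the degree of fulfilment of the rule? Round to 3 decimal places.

firing strength: ¬low=1−0.88=0.12, fast=0.63, rated=0.05; AND[a·b] → w = 0.0038

0.004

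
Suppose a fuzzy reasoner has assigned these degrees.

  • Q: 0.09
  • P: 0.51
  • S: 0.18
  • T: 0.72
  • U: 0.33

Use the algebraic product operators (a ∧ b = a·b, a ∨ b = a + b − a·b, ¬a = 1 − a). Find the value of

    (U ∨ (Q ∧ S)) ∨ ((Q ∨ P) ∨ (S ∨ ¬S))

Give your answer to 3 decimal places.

Q ∧ S = a·b on (0.0900, 0.1800) = 0.0162
U ∨ (Q ∧ S) = a + b − a·b on (0.3300, 0.0162) = 0.3409
Q ∨ P = a + b − a·b on (0.0900, 0.5100) = 0.5541
¬S = 1 − 0.1800 = 0.8200
S ∨ ¬S = a + b − a·b on (0.1800, 0.8200) = 0.8524
(Q ∨ P) ∨ (S ∨ ¬S) = a + b − a·b on (0.5541, 0.8524) = 0.9342
(U ∨ (Q ∧ S)) ∨ ((Q ∨ P) ∨ (S ∨ ¬S)) = a + b − a·b on (0.3409, 0.9342) = 0.9566

0.957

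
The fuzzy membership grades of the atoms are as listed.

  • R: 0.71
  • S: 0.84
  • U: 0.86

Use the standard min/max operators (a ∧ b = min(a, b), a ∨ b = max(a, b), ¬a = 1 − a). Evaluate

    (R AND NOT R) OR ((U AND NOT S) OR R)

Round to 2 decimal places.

0.71

NOT R = 1 − 0.71 = 0.29
R AND NOT R = min(a, b) on (0.71, 0.29) = 0.29
NOT S = 1 − 0.84 = 0.16
U AND NOT S = min(a, b) on (0.86, 0.16) = 0.16
(U AND NOT S) OR R = max(a, b) on (0.16, 0.71) = 0.71
(R AND NOT R) OR ((U AND NOT S) OR R) = max(a, b) on (0.29, 0.71) = 0.71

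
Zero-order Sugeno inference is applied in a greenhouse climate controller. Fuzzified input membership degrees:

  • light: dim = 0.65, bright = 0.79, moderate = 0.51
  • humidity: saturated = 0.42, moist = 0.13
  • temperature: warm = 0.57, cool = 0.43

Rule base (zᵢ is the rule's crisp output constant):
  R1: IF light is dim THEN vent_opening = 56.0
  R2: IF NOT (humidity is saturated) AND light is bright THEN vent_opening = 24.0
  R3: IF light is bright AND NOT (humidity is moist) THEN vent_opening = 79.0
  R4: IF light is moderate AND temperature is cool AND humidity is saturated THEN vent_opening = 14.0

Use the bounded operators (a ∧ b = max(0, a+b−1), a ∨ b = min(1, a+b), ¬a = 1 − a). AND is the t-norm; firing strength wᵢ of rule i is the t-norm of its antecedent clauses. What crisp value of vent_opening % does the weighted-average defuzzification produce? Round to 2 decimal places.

57.99

R1 (z=56.0): dim=0.65 → w = 0.65
R2 (z=24.0): ¬saturated=1−0.42=0.58, bright=0.79; AND[max(0, a+b−1)] → w = 0.37
R3 (z=79.0): bright=0.79, ¬moist=1−0.13=0.87; AND[max(0, a+b−1)] → w = 0.66
R4 (z=14.0): moderate=0.51, cool=0.43, saturated=0.42; AND[max(0, a+b−1)] → w = 0.00
Weighted average = (0.65·56.0 + 0.37·24.0 + 0.66·79.0 + 0.00·14.0) / (0.65 + 0.37 + 0.66 + 0.00)
  = 97.4200 / 1.6800 = 57.99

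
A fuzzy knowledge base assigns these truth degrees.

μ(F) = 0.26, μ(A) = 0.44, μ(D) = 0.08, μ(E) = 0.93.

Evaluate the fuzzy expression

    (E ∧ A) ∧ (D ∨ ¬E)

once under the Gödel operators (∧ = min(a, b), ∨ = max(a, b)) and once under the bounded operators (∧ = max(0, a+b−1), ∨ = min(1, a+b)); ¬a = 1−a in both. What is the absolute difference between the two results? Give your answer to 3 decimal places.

0.080

Under Gödel:
  E ∧ A = min(a, b) on (0.93, 0.44) = 0.44
  ¬E = 1 − 0.93 = 0.07
  D ∨ ¬E = max(a, b) on (0.08, 0.07) = 0.08
  (E ∧ A) ∧ (D ∨ ¬E) = min(a, b) on (0.44, 0.08) = 0.08
  → value = 0.0800
Under bounded:
  E ∧ A = max(0, a+b−1) on (0.93, 0.44) = 0.37
  ¬E = 1 − 0.93 = 0.07
  D ∨ ¬E = min(1, a+b) on (0.08, 0.07) = 0.15
  (E ∧ A) ∧ (D ∨ ¬E) = max(0, a+b−1) on (0.37, 0.15) = 0.00
  → value = 0.0000
|0.0800 − 0.0000| = 0.080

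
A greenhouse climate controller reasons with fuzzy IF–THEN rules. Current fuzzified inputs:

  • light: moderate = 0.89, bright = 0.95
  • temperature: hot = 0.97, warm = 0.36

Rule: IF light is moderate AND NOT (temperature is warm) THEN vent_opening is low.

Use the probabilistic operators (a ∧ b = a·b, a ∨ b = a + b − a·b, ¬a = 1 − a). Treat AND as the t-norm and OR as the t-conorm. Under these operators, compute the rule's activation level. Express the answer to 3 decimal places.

0.570

firing strength: moderate=0.89, ¬warm=1−0.36=0.64; AND[a·b] → w = 0.5696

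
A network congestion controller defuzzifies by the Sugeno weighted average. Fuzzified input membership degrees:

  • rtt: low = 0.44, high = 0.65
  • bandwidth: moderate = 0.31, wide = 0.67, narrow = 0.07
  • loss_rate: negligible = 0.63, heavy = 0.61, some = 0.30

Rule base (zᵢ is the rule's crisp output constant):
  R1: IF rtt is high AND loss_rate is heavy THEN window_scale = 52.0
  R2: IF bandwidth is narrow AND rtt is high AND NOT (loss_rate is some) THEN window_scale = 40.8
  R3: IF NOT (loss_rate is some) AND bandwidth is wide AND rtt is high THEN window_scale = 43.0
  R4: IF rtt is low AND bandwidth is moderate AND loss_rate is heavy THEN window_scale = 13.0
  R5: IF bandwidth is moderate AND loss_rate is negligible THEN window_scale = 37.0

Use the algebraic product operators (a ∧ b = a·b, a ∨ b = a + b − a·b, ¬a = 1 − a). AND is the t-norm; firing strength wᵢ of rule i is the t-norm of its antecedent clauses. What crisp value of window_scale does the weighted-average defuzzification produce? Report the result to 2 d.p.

R1 (z=52.0): high=0.65, heavy=0.61; AND[a·b] → w = 0.3965
R2 (z=40.8): narrow=0.07, high=0.65, ¬some=1−0.30=0.70; AND[a·b] → w = 0.0319
R3 (z=43.0): ¬some=1−0.30=0.70, wide=0.67, high=0.65; AND[a·b] → w = 0.3049
R4 (z=13.0): low=0.44, moderate=0.31, heavy=0.61; AND[a·b] → w = 0.0832
R5 (z=37.0): moderate=0.31, negligible=0.63; AND[a·b] → w = 0.1953
Weighted average = (0.3965·52.0 + 0.0319·40.8 + 0.3049·43.0 + 0.0832·13.0 + 0.1953·37.0) / (0.3965 + 0.0319 + 0.3049 + 0.0832 + 0.1953)
  = 43.3338 / 1.0117 = 42.83

42.83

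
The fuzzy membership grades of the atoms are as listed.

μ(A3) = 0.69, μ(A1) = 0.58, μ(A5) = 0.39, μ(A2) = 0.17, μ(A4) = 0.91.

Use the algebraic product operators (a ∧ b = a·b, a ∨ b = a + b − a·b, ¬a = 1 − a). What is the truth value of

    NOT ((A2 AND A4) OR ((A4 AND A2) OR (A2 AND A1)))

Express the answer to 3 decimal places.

A2 AND A4 = a·b on (0.1700, 0.9100) = 0.1547
A4 AND A2 = a·b on (0.9100, 0.1700) = 0.1547
A2 AND A1 = a·b on (0.1700, 0.5800) = 0.0986
(A4 AND A2) OR (A2 AND A1) = a + b − a·b on (0.1547, 0.0986) = 0.2380
(A2 AND A4) OR ((A4 AND A2) OR (A2 AND A1)) = a + b − a·b on (0.1547, 0.2380) = 0.3559
NOT ((A2 AND A4) OR ((A4 AND A2) OR (A2 AND A1))) = 1 − 0.3559 = 0.6441

0.644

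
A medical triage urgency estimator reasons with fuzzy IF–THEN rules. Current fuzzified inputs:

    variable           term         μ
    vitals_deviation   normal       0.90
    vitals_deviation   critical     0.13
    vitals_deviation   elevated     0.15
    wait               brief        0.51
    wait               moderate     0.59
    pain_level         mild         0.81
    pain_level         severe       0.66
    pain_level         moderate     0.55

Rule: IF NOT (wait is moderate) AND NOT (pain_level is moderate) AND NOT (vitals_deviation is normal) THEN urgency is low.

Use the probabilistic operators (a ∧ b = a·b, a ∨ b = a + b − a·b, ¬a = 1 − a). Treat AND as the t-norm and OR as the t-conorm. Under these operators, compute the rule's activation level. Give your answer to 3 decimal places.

0.018

firing strength: ¬moderate=1−0.59=0.41, ¬moderate=1−0.55=0.45, ¬normal=1−0.90=0.10; AND[a·b] → w = 0.0184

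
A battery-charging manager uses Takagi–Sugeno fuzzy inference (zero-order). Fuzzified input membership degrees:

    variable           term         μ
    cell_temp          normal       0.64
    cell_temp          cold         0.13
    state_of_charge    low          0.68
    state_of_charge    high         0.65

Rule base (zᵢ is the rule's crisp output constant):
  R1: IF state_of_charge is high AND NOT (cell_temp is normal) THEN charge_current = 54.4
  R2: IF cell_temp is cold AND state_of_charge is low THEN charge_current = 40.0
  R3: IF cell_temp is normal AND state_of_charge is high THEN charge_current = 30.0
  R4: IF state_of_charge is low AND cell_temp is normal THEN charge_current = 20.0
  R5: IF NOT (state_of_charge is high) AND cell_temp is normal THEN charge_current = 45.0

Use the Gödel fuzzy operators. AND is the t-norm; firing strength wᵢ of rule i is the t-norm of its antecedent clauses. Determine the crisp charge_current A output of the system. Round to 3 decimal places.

R1 (z=54.4): high=0.65, ¬normal=1−0.64=0.36; AND[min(a, b)] → w = 0.36
R2 (z=40.0): cold=0.13, low=0.68; AND[min(a, b)] → w = 0.13
R3 (z=30.0): normal=0.64, high=0.65; AND[min(a, b)] → w = 0.64
R4 (z=20.0): low=0.68, normal=0.64; AND[min(a, b)] → w = 0.64
R5 (z=45.0): ¬high=1−0.65=0.35, normal=0.64; AND[min(a, b)] → w = 0.35
Weighted average = (0.36·54.4 + 0.13·40.0 + 0.64·30.0 + 0.64·20.0 + 0.35·45.0) / (0.36 + 0.13 + 0.64 + 0.64 + 0.35)
  = 72.5340 / 2.1200 = 34.214

34.214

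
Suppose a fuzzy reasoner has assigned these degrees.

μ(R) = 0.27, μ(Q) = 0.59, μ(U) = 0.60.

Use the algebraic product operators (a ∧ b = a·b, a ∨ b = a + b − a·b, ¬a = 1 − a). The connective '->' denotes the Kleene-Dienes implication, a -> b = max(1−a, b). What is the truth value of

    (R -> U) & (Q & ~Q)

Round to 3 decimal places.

0.177

R -> U  [Kleene-Dienes: max(1−a, b)] with a=0.2700, b=0.6000 → 0.7300
~Q = 1 − 0.5900 = 0.4100
Q & ~Q = a·b on (0.5900, 0.4100) = 0.2419
(R -> U) & (Q & ~Q) = a·b on (0.7300, 0.2419) = 0.1766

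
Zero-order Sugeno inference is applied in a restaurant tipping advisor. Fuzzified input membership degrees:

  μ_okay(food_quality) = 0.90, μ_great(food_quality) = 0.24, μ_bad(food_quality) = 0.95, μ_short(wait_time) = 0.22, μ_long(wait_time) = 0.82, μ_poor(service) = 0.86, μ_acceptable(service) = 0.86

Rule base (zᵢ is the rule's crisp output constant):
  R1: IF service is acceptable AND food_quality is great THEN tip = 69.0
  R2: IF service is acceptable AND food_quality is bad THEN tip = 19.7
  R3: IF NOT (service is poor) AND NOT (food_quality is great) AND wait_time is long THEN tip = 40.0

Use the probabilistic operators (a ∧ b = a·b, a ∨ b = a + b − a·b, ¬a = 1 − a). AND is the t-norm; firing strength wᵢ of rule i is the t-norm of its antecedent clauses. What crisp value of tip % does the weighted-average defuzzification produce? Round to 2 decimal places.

R1 (z=69.0): acceptable=0.86, great=0.24; AND[a·b] → w = 0.2064
R2 (z=19.7): acceptable=0.86, bad=0.95; AND[a·b] → w = 0.8170
R3 (z=40.0): ¬poor=1−0.86=0.14, ¬great=1−0.24=0.76, long=0.82; AND[a·b] → w = 0.0872
Weighted average = (0.2064·69.0 + 0.8170·19.7 + 0.0872·40.0) / (0.2064 + 0.8170 + 0.0872)
  = 33.8264 / 1.1106 = 30.46

30.46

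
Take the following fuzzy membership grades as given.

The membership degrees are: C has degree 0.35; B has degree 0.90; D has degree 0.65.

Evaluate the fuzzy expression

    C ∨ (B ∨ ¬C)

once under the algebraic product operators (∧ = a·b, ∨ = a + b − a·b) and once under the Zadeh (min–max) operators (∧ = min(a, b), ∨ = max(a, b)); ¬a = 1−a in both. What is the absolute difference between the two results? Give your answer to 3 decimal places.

0.077

Under algebraic product:
  ¬C = 1 − 0.3500 = 0.6500
  B ∨ ¬C = a + b − a·b on (0.9000, 0.6500) = 0.9650
  C ∨ (B ∨ ¬C) = a + b − a·b on (0.3500, 0.9650) = 0.9772
  → value = 0.9772
Under Zadeh (min–max):
  ¬C = 1 − 0.35 = 0.65
  B ∨ ¬C = max(a, b) on (0.90, 0.65) = 0.90
  C ∨ (B ∨ ¬C) = max(a, b) on (0.35, 0.90) = 0.90
  → value = 0.9000
|0.9772 − 0.9000| = 0.077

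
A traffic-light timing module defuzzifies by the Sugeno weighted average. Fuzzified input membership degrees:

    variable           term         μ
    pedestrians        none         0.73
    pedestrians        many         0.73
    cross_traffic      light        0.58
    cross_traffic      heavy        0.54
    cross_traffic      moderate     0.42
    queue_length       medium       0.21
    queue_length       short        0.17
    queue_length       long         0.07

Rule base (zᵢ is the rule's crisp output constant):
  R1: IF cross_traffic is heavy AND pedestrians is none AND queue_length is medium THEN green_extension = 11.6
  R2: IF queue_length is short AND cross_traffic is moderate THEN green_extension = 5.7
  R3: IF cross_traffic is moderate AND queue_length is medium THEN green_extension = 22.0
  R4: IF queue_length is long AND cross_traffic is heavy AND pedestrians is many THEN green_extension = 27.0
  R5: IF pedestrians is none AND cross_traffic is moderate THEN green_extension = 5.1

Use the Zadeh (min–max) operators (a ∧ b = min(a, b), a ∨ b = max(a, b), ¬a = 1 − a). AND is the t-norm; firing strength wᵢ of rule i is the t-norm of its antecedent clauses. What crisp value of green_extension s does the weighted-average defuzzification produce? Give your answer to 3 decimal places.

11.164

R1 (z=11.6): heavy=0.54, none=0.73, medium=0.21; AND[min(a, b)] → w = 0.21
R2 (z=5.7): short=0.17, moderate=0.42; AND[min(a, b)] → w = 0.17
R3 (z=22.0): moderate=0.42, medium=0.21; AND[min(a, b)] → w = 0.21
R4 (z=27.0): long=0.07, heavy=0.54, many=0.73; AND[min(a, b)] → w = 0.07
R5 (z=5.1): none=0.73, moderate=0.42; AND[min(a, b)] → w = 0.42
Weighted average = (0.21·11.6 + 0.17·5.7 + 0.21·22.0 + 0.07·27.0 + 0.42·5.1) / (0.21 + 0.17 + 0.21 + 0.07 + 0.42)
  = 12.0570 / 1.0800 = 11.164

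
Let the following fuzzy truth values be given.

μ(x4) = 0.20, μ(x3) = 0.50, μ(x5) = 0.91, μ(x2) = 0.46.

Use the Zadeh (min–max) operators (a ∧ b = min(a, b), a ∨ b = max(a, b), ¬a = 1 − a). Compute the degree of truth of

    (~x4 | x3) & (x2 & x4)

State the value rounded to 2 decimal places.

~x4 = 1 − 0.20 = 0.80
~x4 | x3 = max(a, b) on (0.80, 0.50) = 0.80
x2 & x4 = min(a, b) on (0.46, 0.20) = 0.20
(~x4 | x3) & (x2 & x4) = min(a, b) on (0.80, 0.20) = 0.20

0.20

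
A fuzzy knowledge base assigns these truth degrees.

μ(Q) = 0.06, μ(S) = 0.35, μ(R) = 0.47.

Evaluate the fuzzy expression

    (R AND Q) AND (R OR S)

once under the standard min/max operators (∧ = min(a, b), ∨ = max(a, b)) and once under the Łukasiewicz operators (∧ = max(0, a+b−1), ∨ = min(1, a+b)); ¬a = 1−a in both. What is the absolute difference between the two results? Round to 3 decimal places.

Under standard min/max:
  R AND Q = min(a, b) on (0.47, 0.06) = 0.06
  R OR S = max(a, b) on (0.47, 0.35) = 0.47
  (R AND Q) AND (R OR S) = min(a, b) on (0.06, 0.47) = 0.06
  → value = 0.0600
Under Łukasiewicz:
  R AND Q = max(0, a+b−1) on (0.47, 0.06) = 0.00
  R OR S = min(1, a+b) on (0.47, 0.35) = 0.82
  (R AND Q) AND (R OR S) = max(0, a+b−1) on (0.00, 0.82) = 0.00
  → value = 0.0000
|0.0600 − 0.0000| = 0.060

0.060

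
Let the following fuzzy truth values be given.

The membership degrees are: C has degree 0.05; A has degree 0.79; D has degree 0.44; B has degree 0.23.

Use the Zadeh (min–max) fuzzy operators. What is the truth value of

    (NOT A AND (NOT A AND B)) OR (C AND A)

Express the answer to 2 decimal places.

0.21

NOT A = 1 − 0.79 = 0.21
NOT A = 1 − 0.79 = 0.21
NOT A AND B = min(a, b) on (0.21, 0.23) = 0.21
NOT A AND (NOT A AND B) = min(a, b) on (0.21, 0.21) = 0.21
C AND A = min(a, b) on (0.05, 0.79) = 0.05
(NOT A AND (NOT A AND B)) OR (C AND A) = max(a, b) on (0.21, 0.05) = 0.21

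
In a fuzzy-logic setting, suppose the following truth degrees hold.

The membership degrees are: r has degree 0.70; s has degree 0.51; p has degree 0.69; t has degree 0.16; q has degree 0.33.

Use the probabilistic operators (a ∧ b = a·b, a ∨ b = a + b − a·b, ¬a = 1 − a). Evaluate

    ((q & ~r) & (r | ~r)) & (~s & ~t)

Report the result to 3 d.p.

0.032

~r = 1 − 0.7000 = 0.3000
q & ~r = a·b on (0.3300, 0.3000) = 0.0990
~r = 1 − 0.7000 = 0.3000
r | ~r = a + b − a·b on (0.7000, 0.3000) = 0.7900
(q & ~r) & (r | ~r) = a·b on (0.0990, 0.7900) = 0.0782
~s = 1 − 0.5100 = 0.4900
~t = 1 − 0.1600 = 0.8400
~s & ~t = a·b on (0.4900, 0.8400) = 0.4116
((q & ~r) & (r | ~r)) & (~s & ~t) = a·b on (0.0782, 0.4116) = 0.0322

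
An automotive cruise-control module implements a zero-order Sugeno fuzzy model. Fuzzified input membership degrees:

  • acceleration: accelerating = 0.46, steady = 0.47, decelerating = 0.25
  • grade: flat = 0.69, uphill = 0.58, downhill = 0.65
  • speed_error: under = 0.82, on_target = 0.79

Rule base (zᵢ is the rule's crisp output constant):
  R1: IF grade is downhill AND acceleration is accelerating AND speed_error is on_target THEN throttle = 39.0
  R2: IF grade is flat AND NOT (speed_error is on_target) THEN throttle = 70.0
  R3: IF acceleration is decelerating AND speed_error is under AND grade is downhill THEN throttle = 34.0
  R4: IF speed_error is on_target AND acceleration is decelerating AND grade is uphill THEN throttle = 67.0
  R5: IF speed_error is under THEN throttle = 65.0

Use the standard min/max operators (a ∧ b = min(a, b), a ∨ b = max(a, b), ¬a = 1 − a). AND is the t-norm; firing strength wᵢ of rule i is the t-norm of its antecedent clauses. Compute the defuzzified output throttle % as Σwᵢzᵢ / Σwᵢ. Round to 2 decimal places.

55.87

R1 (z=39.0): downhill=0.65, accelerating=0.46, on_target=0.79; AND[min(a, b)] → w = 0.46
R2 (z=70.0): flat=0.69, ¬on_target=1−0.79=0.21; AND[min(a, b)] → w = 0.21
R3 (z=34.0): decelerating=0.25, under=0.82, downhill=0.65; AND[min(a, b)] → w = 0.25
R4 (z=67.0): on_target=0.79, decelerating=0.25, uphill=0.58; AND[min(a, b)] → w = 0.25
R5 (z=65.0): under=0.82 → w = 0.82
Weighted average = (0.46·39.0 + 0.21·70.0 + 0.25·34.0 + 0.25·67.0 + 0.82·65.0) / (0.46 + 0.21 + 0.25 + 0.25 + 0.82)
  = 111.1900 / 1.9900 = 55.87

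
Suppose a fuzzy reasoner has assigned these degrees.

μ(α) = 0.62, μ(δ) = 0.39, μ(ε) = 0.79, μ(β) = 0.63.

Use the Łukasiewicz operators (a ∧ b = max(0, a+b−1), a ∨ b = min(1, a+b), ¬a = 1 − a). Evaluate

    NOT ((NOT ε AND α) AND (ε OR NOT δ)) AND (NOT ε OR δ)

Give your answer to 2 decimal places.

NOT ε = 1 − 0.79 = 0.21
NOT ε AND α = max(0, a+b−1) on (0.21, 0.62) = 0.00
NOT δ = 1 − 0.39 = 0.61
ε OR NOT δ = min(1, a+b) on (0.79, 0.61) = 1.00
(NOT ε AND α) AND (ε OR NOT δ) = max(0, a+b−1) on (0.00, 1.00) = 0.00
NOT ((NOT ε AND α) AND (ε OR NOT δ)) = 1 − 0.00 = 1.00
NOT ε = 1 − 0.79 = 0.21
NOT ε OR δ = min(1, a+b) on (0.21, 0.39) = 0.60
NOT ((NOT ε AND α) AND (ε OR NOT δ)) AND (NOT ε OR δ) = max(0, a+b−1) on (1.00, 0.60) = 0.60

0.60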